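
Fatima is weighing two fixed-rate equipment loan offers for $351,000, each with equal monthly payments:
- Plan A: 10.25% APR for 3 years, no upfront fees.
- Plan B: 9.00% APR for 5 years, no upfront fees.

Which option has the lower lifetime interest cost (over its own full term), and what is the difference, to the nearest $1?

Plan A by $27,958

Plan A: monthly rate = 10.25%/12 = 0.0085417; payment = 351,000 × 0.0085417 / (1 − (1+0.0085417)^−36) = $11,367.03.
Total interest on Plan A = 36 × $11,367.03 − $351,000 = $58,213.08.
Plan B: monthly rate = 9%/12 = 0.0075000; payment = 351,000 × 0.0075000 / (1 − (1+0.0075000)^−60) = $7,286.18.
Total interest on Plan B = 60 × $7,286.18 − $351,000 = $86,170.80.
Plan A is lower by $27,957.72.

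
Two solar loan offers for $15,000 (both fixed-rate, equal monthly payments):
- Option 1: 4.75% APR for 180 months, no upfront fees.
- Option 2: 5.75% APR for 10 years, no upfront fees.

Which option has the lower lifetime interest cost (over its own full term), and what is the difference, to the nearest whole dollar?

Option 1: at 4.75% the monthly rate is 0.0039583, so the payment is 15,000 × 0.0039583 / (1 − 1.0039583^−180) = $116.67.
Total interest on Option 1 = 180 × $116.67 − $15,000 = $6,000.60.
Option 2: at 5.75% the monthly rate is 0.0047917, so the payment is 15,000 × 0.0047917 / (1 − 1.0047917^−120) = $164.65.
Total interest on Option 2 = 120 × $164.65 − $15,000 = $4,758.00.
Option 2 is lower by $1,242.60.

Option 2 by $1,243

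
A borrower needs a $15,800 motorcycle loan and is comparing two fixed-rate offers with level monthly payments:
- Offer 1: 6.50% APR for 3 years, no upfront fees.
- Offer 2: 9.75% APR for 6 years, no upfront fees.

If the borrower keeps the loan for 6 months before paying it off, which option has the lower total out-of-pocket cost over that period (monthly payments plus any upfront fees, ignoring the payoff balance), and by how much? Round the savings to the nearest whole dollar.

Offer 1: at 6.50% the monthly rate is 0.0054167, so the payment is 15,800 × 0.0054167 / (1 − 1.0054167^−36) = $484.25.
Offer 2: monthly rate = 9.75%/12 = 0.0081250; payment = 15,800 × 0.0081250 / (1 − (1+0.0081250)^−72) = $290.72.
Over 6 months: Offer 1 costs 6 × $484.25 = $2,905.50; Offer 2 costs 6 × $290.72 = $1,744.32.
Offer 2 is cheaper by $2,905.50 − $1,744.32 = $1,161.18.

Offer 2 by $1,161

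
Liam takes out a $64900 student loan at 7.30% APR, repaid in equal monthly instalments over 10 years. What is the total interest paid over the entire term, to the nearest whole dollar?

$26,734

At 7.30% the monthly rate is 0.0060833, so the payment is 64,900 × 0.0060833 / (1 − 1.0060833^−120) = $763.62.
Total paid = 120 × $763.62 = $91,634.40; interest = $91,634.40 − $64,900 = $26,734.40.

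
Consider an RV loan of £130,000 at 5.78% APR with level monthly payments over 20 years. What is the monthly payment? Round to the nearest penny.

At 5.78% the monthly rate is 0.0048167, so the payment is 130,000 × 0.0048167 / (1 − 1.0048167^−240) = £914.94.

£914.94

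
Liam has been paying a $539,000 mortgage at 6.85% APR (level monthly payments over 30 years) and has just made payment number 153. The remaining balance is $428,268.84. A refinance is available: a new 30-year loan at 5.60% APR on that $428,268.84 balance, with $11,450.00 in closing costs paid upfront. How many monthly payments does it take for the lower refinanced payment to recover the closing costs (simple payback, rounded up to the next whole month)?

Current payment = 539,000 × 6.85%/12 / (1 − (1+0.0057083)^−360) = $3,531.85.
Refinanced payment = 428,268.84 × 0.0046667 / (1 − (1+0.0046667)^−360) = $2,458.60.
Monthly savings = $3,531.85 − $2,458.60 = $1,073.25.
Break-even = $11,450.00 / $1,073.25 = 10.67 → 11 months.

11 months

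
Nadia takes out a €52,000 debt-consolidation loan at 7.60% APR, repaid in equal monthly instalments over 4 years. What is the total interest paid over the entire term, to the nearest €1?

€8,467

Monthly rate = 7.6%/12 = 0.0063333; payment = 52,000 × 0.0063333 / (1 − (1+0.0063333)^−48) = €1,259.73.
Total paid = 48 × €1,259.73 = €60,467.04; interest = €60,467.04 − €52,000 = €8,467.04.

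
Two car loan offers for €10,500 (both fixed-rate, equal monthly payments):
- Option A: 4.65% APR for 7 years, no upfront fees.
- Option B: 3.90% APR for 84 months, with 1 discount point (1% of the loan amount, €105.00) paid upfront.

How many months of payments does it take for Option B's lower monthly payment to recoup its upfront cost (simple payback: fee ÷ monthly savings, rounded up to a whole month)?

29 months

Option A: monthly rate = 4.65%/12 = 0.0038750; payment = 10,500 × 0.0038750 / (1 − (1+0.0038750)^−84) = €146.69.
Option B: at 3.90% the monthly rate is 0.0032500, so the payment is 10,500 × 0.0032500 / (1 − 1.0032500^−84) = €143.04.
Monthly savings = €146.69 − €143.04 = €3.65.
Break-even = €105.00 / €3.65 = 28.77 → 29 months.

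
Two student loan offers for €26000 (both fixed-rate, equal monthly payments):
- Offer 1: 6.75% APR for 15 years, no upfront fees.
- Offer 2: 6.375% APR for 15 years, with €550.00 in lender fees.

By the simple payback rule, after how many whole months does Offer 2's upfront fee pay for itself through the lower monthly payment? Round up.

103 months

Offer 1: monthly rate = 6.75%/12 = 0.0056250; payment = 26,000 × 0.0056250 / (1 − (1+0.0056250)^−180) = €230.08.
Offer 2: monthly rate = 6.375%/12 = 0.0053125; payment = 26,000 × 0.0053125 / (1 − (1+0.0053125)^−180) = €224.71.
Monthly savings = €230.08 − €224.71 = €5.37.
Break-even = €550.00 / €5.37 = 102.42 → 103 months.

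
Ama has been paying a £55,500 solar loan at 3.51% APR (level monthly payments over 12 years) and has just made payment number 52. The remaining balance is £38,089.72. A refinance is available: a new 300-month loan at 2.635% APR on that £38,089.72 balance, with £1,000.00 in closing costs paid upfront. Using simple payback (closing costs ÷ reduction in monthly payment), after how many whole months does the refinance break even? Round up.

4 months

Current payment = 55,500 × 3.51%/12 / (1 − (1+0.0029250)^−144) = £472.82.
Refinanced payment = 38,089.72 × 0.0021958 / (1 − (1+0.0021958)^−300) = £173.48.
Monthly savings = £472.82 − £173.48 = £299.34.
Break-even = £1,000.00 / £299.34 = 3.34 → 4 months.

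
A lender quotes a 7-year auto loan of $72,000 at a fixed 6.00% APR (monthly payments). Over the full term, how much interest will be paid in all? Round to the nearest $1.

At 6.00% the monthly rate is 0.0050000, so the payment is 72,000 × 0.0050000 / (1 − 1.0050000^−84) = $1,051.82.
Total paid = 84 × $1,051.82 = $88,352.88; interest = $88,352.88 − $72,000 = $16,352.88.

$16,353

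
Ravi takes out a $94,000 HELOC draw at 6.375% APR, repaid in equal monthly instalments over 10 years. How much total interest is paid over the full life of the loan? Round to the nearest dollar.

$33,366

Monthly rate = 6.375%/12 = 0.0053125; payment = 94,000 × 0.0053125 / (1 − (1+0.0053125)^−120) = $1,061.38.
Total paid = 120 × $1,061.38 = $127,365.60; interest = $127,365.60 − $94,000 = $33,365.60.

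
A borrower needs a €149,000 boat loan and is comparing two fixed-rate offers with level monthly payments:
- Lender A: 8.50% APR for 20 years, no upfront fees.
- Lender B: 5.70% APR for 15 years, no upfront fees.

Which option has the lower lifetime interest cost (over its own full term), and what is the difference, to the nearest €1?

Lender B by €88,335

Lender A: monthly rate = 8.5%/12 = 0.0070833; payment = 149,000 × 0.0070833 / (1 − (1+0.0070833)^−240) = €1,293.06.
Total interest on Lender A = 240 × €1,293.06 − €149,000 = €161,334.40.
Lender B: at 5.70% the monthly rate is 0.0047500, so the payment is 149,000 × 0.0047500 / (1 − 1.0047500^−180) = €1,233.33.
Total interest on Lender B = 180 × €1,233.33 − €149,000 = €72,999.40.
Lender B is lower by €88,335.00.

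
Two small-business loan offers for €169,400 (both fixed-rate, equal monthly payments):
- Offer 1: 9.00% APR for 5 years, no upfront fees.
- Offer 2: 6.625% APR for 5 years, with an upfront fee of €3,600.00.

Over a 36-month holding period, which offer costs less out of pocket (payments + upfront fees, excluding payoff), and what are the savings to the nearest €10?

Offer 1: at 9.00% the monthly rate is 0.0075000, so the payment is 169,400 × 0.0075000 / (1 − 1.0075000^−60) = €3,516.47.
Offer 2: monthly rate = 6.625%/12 = 0.0055208; payment = 169,400 × 0.0055208 / (1 − (1+0.0055208)^−60) = €3,324.43.
Over 36 months: Offer 1 costs 36 × €3,516.47 = €126,592.92; Offer 2 costs 36 × €3,324.43 + €3,600.00 = €123,279.48.
Offer 2 is cheaper by €126,592.92 − €123,279.48 = €3,313.44.

Offer 2 by €3,310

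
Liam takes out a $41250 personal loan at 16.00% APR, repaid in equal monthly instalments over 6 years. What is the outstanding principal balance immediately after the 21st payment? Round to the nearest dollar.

$32,957

With monthly rate i = 16%/12 = 0.0133333, the balance after k of n payments is P · [(1+i)^n − (1+i)^k] / [(1+i)^n − 1].
(1+0.0133333)^72 = 2.59518116 and (1+0.0133333)^21 = 1.32068397, so the balance is 41,250 × (2.59518116 − 1.32068397) / (2.59518116 − 1) = $32,957.39.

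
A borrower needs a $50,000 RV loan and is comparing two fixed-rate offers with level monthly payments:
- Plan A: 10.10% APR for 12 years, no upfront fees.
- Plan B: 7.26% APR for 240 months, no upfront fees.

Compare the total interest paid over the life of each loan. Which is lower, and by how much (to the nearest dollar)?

Plan A by $8,456

Plan A: monthly rate = 10.1%/12 = 0.0084167; payment = 50,000 × 0.0084167 / (1 − (1+0.0084167)^−144) = $600.43.
Total interest on Plan A = 144 × $600.43 − $50,000 = $36,461.92.
Plan B: at 7.26% the monthly rate is 0.0060500, so the payment is 50,000 × 0.0060500 / (1 − 1.0060500^−240) = $395.49.
Total interest on Plan B = 240 × $395.49 − $50,000 = $44,917.60.
Plan A is lower by $8,455.68.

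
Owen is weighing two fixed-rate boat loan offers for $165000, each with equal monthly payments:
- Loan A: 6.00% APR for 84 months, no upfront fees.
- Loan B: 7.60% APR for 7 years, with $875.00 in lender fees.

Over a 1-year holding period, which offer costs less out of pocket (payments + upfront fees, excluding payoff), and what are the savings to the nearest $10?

Loan A: monthly rate = 6%/12 = 0.0050000; payment = 165,000 × 0.0050000 / (1 − (1+0.0050000)^−84) = $2,410.41.
Loan B: at 7.60% the monthly rate is 0.0063333, so the payment is 165,000 × 0.0063333 / (1 − 1.0063333^−84) = $2,538.97.
Over 12 months: Loan A costs 12 × $2,410.41 = $28,924.92; Loan B costs 12 × $2,538.97 + $875.00 = $31,342.64.
Loan A is cheaper by $31,342.64 − $28,924.92 = $2,417.72.

Loan A by $2,420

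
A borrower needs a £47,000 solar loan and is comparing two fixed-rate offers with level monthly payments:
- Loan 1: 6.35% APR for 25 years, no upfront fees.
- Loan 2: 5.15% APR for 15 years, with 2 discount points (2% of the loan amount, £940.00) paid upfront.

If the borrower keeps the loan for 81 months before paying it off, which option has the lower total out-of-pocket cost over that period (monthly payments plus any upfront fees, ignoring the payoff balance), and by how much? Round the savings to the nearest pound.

Loan 1 by £5,994

Loan 1: monthly rate = 6.35%/12 = 0.0052917; payment = 47,000 × 0.0052917 / (1 − (1+0.0052917)^−300) = £312.96.
Loan 2: monthly rate = 5.15%/12 = 0.0042917; payment = 47,000 × 0.0042917 / (1 − (1+0.0042917)^−180) = £375.36.
Over 81 months: Loan 1 costs 81 × £312.96 = £25,349.76; Loan 2 costs 81 × £375.36 + £940.00 = £31,344.16.
Loan 1 is cheaper by £31,344.16 − £25,349.76 = £5,994.40.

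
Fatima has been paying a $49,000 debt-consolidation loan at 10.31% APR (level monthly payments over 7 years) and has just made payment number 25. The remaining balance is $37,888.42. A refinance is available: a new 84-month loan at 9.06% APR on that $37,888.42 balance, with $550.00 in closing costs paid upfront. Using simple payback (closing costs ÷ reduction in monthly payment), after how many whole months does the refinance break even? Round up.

Current payment = 49,000 × 10.31%/12 / (1 − (1+0.0085917)^−84) = $821.33.
Refinanced payment = 37,888.42 × 0.0075500 / (1 − (1+0.0075500)^−84) = $610.74.
Monthly savings = $821.33 − $610.74 = $210.59.
Break-even = $550.00 / $210.59 = 2.61 → 3 months.

3 months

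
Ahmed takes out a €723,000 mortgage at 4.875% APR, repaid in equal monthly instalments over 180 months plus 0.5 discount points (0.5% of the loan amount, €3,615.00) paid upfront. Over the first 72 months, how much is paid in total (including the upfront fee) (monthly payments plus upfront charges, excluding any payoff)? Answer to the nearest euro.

At 4.875% the monthly rate is 0.0040625, so the payment is 723,000 × 0.0040625 / (1 − 1.0040625^−180) = €5,670.47.
Total outlay = 72 × €5,670.47 + €3,615.00 = €411,888.84.

€411,889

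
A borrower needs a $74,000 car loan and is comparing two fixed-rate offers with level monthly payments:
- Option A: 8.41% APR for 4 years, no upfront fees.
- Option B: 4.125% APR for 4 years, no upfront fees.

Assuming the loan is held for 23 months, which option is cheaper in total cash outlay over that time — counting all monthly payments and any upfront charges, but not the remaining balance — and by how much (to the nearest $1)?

Option B by $3,354

Option A: at 8.41% the monthly rate is 0.0070083, so the payment is 74,000 × 0.0070083 / (1 − 1.0070083^−48) = $1,820.83.
Option B: at 4.125% the monthly rate is 0.0034375, so the payment is 74,000 × 0.0034375 / (1 − 1.0034375^−48) = $1,674.99.
Over 23 months: Option A costs 23 × $1,820.83 = $41,879.09; Option B costs 23 × $1,674.99 = $38,524.77.
Option B is cheaper by $41,879.09 − $38,524.77 = $3,354.32.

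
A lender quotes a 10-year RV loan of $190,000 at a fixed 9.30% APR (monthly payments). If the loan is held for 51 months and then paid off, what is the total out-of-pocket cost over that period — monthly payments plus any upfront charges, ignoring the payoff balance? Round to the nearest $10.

$124,330

Monthly rate = 9.3%/12 = 0.0077500; payment = 190,000 × 0.0077500 / (1 − (1+0.0077500)^−120) = $2,437.80.
Total outlay = 51 × $2,437.80 = $124,327.80.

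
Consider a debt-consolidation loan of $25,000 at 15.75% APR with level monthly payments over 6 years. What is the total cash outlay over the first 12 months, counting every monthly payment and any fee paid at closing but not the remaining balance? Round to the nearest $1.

Monthly rate = 15.75%/12 = 0.0131250; payment = 25,000 × 0.0131250 / (1 − (1+0.0131250)^−72) = $538.86.
Total outlay = 12 × $538.86 = $6,466.32.

$6,466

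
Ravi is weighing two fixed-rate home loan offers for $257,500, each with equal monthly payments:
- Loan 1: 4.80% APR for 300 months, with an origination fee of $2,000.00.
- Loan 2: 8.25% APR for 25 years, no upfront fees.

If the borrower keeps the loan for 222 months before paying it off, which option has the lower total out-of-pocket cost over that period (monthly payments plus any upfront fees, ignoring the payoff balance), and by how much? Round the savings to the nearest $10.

Loan 1: monthly rate = 4.8%/12 = 0.0040000; payment = 257,500 × 0.0040000 / (1 − (1+0.0040000)^−300) = $1,475.47.
Loan 2: at 8.25% the monthly rate is 0.0068750, so the payment is 257,500 × 0.0068750 / (1 − 1.0068750^−300) = $2,030.26.
Over 222 months: Loan 1 costs 222 × $1,475.47 + $2,000.00 = $329,554.34; Loan 2 costs 222 × $2,030.26 = $450,717.72.
Loan 1 is cheaper by $450,717.72 − $329,554.34 = $121,163.38.

Loan 1 by $121,160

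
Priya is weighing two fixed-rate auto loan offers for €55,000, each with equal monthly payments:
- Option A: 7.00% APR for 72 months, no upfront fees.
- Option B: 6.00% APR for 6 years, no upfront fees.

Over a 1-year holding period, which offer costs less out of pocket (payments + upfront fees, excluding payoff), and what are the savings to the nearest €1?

Option B by €314

Option A: at 7.00% the monthly rate is 0.0058333, so the payment is 55,000 × 0.0058333 / (1 − 1.0058333^−72) = €937.70.
Option B: monthly rate = 6%/12 = 0.0050000; payment = 55,000 × 0.0050000 / (1 − (1+0.0050000)^−72) = €911.51.
Over 12 months: Option A costs 12 × €937.70 = €11,252.40; Option B costs 12 × €911.51 = €10,938.12.
Option B is cheaper by €11,252.40 − €10,938.12 = €314.28.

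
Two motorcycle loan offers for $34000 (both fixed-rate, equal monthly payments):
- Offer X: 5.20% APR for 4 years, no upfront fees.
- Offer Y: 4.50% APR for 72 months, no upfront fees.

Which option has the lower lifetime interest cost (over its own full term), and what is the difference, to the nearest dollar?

Offer X: at 5.20% the monthly rate is 0.0043333, so the payment is 34,000 × 0.0043333 / (1 − 1.0043333^−48) = $786.08.
Total interest on Offer X = 48 × $786.08 − $34,000 = $3,731.84.
Offer Y: monthly rate = 4.5%/12 = 0.0037500; payment = 34,000 × 0.0037500 / (1 − (1+0.0037500)^−72) = $539.72.
Total interest on Offer Y = 72 × $539.72 − $34,000 = $4,859.84.
Offer X is lower by $1,128.00.

Offer X by $1,128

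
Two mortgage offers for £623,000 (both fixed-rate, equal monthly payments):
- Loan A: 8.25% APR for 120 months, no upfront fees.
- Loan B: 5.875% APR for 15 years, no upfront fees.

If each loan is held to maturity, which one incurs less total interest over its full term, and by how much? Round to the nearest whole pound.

Loan A by £21,794

Loan A: monthly rate = 8.25%/12 = 0.0068750; payment = 623,000 × 0.0068750 / (1 − (1+0.0068750)^−120) = £7,641.26.
Total interest on Loan A = 120 × £7,641.26 − £623,000 = £293,951.20.
Loan B: monthly rate = 5.875%/12 = 0.0048958; payment = 623,000 × 0.0048958 / (1 − (1+0.0048958)^−180) = £5,215.25.
Total interest on Loan B = 180 × £5,215.25 − £623,000 = £315,745.00.
Loan A is lower by £21,793.80.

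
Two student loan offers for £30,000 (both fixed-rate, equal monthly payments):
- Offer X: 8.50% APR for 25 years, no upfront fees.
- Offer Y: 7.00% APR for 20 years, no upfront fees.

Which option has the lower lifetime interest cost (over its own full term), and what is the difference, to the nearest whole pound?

Offer X: monthly rate = 8.5%/12 = 0.0070833; payment = 30,000 × 0.0070833 / (1 − (1+0.0070833)^−300) = £241.57.
Total interest on Offer X = 300 × £241.57 − £30,000 = £42,471.00.
Offer Y: at 7.00% the monthly rate is 0.0058333, so the payment is 30,000 × 0.0058333 / (1 − 1.0058333^−240) = £232.59.
Total interest on Offer Y = 240 × £232.59 − £30,000 = £25,821.60.
Offer Y is lower by £16,649.40.

Offer Y by £16,649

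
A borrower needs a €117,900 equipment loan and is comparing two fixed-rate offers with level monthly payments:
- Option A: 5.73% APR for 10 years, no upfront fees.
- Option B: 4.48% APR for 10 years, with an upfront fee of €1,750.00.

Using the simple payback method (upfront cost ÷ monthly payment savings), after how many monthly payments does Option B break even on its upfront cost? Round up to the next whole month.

Option A: at 5.73% the monthly rate is 0.0047750, so the payment is 117,900 × 0.0047750 / (1 − 1.0047750^−120) = €1,293.00.
Option B: at 4.48% the monthly rate is 0.0037333, so the payment is 117,900 × 0.0037333 / (1 − 1.0037333^−120) = €1,220.76.
Monthly savings = €1,293.00 − €1,220.76 = €72.24.
Break-even = €1,750.00 / €72.24 = 24.22 → 25 months.

25 months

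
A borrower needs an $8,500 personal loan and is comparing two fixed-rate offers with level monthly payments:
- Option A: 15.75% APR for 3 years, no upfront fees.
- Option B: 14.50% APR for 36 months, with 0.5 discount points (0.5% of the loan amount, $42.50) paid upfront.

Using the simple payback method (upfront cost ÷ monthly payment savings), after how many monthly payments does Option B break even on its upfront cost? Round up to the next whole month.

Option A: at 15.75% the monthly rate is 0.0131250, so the payment is 8,500 × 0.0131250 / (1 − 1.0131250^−36) = $297.79.
Option B: monthly rate = 14.5%/12 = 0.0120833; payment = 8,500 × 0.0120833 / (1 − (1+0.0120833)^−36) = $292.58.
Monthly savings = $297.79 − $292.58 = $5.21.
Break-even = $42.50 / $5.21 = 8.16 → 9 months.

9 months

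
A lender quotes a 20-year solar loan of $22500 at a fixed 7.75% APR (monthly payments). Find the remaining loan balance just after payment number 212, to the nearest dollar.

With monthly rate i = 7.75%/12 = 0.0064583, the balance after k of n payments is P · [(1+i)^n − (1+i)^k] / [(1+i)^n − 1].
(1+0.0064583)^240 = 4.68804775 and (1+0.0064583)^212 = 3.91480040, so the balance is 22,500 × (4.68804775 − 3.91480040) / (4.68804775 − 1) = $4,717.42.

$4,717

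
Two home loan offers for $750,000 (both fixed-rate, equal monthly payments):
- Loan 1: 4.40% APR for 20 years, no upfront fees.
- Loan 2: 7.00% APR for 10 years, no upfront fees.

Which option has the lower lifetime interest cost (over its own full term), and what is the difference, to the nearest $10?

Loan 1: at 4.40% the monthly rate is 0.0036667, so the payment is 750,000 × 0.0036667 / (1 − 1.0036667^−240) = $4,704.48.
Total interest on Loan 1 = 240 × $4,704.48 − $750,000 = $379,075.20.
Loan 2: monthly rate = 7%/12 = 0.0058333; payment = 750,000 × 0.0058333 / (1 − (1+0.0058333)^−120) = $8,708.14.
Total interest on Loan 2 = 120 × $8,708.14 − $750,000 = $294,976.80.
Loan 2 is lower by $84,098.40.

Loan 2 by $84,100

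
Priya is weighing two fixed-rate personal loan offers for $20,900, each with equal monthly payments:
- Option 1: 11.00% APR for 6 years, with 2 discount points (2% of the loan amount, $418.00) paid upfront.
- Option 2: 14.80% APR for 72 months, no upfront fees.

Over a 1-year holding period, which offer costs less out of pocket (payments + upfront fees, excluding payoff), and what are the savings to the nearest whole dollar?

Option 1 by $84

Option 1: at 11.00% the monthly rate is 0.0091667, so the payment is 20,900 × 0.0091667 / (1 − 1.0091667^−72) = $397.81.
Option 2: monthly rate = 14.8%/12 = 0.0123333; payment = 20,900 × 0.0123333 / (1 − (1+0.0123333)^−72) = $439.66.
Over 12 months: Option 1 costs 12 × $397.81 + $418.00 = $5,191.72; Option 2 costs 12 × $439.66 = $5,275.92.
Option 1 is cheaper by $5,275.92 − $5,191.72 = $84.20.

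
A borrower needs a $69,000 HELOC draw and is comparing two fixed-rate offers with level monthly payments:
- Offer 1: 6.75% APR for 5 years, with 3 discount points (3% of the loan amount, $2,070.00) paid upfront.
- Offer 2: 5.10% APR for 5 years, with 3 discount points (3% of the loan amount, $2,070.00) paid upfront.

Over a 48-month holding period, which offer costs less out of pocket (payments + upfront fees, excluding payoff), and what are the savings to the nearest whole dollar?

Offer 2 by $2,538

Offer 1: at 6.75% the monthly rate is 0.0056250, so the payment is 69,000 × 0.0056250 / (1 − 1.0056250^−60) = $1,358.16.
Offer 2: at 5.10% the monthly rate is 0.0042500, so the payment is 69,000 × 0.0042500 / (1 − 1.0042500^−60) = $1,305.28.
Over 48 months: Offer 1 costs 48 × $1,358.16 + $2,070.00 = $67,261.68; Offer 2 costs 48 × $1,305.28 + $2,070.00 = $64,723.44.
Offer 2 is cheaper by $67,261.68 − $64,723.44 = $2,538.24.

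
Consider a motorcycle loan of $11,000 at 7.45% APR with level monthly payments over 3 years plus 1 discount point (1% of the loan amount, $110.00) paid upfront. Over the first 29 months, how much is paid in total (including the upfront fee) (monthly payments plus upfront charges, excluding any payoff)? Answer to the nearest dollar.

$10,026

At 7.45% the monthly rate is 0.0062083, so the payment is 11,000 × 0.0062083 / (1 − 1.0062083^−36) = $341.92.
Total outlay = 29 × $341.92 + $110.00 = $10,025.68.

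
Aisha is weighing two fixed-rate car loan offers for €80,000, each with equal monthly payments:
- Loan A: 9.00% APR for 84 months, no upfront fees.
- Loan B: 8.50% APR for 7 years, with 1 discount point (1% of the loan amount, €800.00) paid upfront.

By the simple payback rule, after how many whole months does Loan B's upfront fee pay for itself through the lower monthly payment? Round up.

Loan A: monthly rate = 9%/12 = 0.0075000; payment = 80,000 × 0.0075000 / (1 − (1+0.0075000)^−84) = €1,287.13.
Loan B: at 8.50% the monthly rate is 0.0070833, so the payment is 80,000 × 0.0070833 / (1 − 1.0070833^−84) = €1,266.92.
Monthly savings = €1,287.13 − €1,266.92 = €20.21.
Break-even = €800.00 / €20.21 = 39.58 → 40 months.

40 months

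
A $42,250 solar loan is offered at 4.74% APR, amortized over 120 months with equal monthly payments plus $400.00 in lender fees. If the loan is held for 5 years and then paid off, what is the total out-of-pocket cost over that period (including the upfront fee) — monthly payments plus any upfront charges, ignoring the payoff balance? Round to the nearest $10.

At 4.74% the monthly rate is 0.0039500, so the payment is 42,250 × 0.0039500 / (1 − 1.0039500^−120) = $442.78.
Total outlay = 60 × $442.78 + $400.00 = $26,966.80.

$26,970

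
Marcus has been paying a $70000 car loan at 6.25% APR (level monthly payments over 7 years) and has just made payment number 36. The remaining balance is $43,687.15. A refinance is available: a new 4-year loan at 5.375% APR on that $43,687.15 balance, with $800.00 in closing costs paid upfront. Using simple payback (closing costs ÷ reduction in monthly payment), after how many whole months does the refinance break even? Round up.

46 months

Current payment = 70,000 × 6.25%/12 / (1 − (1+0.0052083)^−84) = $1,031.01.
Refinanced payment = 43,687.15 × 0.0044792 / (1 − (1+0.0044792)^−48) = $1,013.52.
Monthly savings = $1,031.01 − $1,013.52 = $17.49.
Break-even = $800.00 / $17.49 = 45.74 → 46 months.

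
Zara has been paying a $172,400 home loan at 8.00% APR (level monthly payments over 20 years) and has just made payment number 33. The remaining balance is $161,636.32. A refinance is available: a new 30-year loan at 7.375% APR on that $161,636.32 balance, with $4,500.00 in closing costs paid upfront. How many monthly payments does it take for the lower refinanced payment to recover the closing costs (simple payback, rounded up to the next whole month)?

Current payment = 172,400 × 8%/12 / (1 − (1+0.0066667)^−240) = $1,442.02.
Refinanced payment = 161,636.32 × 0.0061458 / (1 − (1+0.0061458)^−360) = $1,116.38.
Monthly savings = $1,442.02 − $1,116.38 = $325.64.
Break-even = $4,500.00 / $325.64 = 13.82 → 14 months.

14 months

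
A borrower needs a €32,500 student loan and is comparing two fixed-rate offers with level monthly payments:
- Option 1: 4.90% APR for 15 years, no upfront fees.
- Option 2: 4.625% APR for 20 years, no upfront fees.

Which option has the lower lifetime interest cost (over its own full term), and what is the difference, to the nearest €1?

Option 1: at 4.90% the monthly rate is 0.0040833, so the payment is 32,500 × 0.0040833 / (1 − 1.0040833^−180) = €255.32.
Total interest on Option 1 = 180 × €255.32 − €32,500 = €13,457.60.
Option 2: at 4.625% the monthly rate is 0.0038542, so the payment is 32,500 × 0.0038542 / (1 − 1.0038542^−240) = €207.81.
Total interest on Option 2 = 240 × €207.81 − €32,500 = €17,374.40.
Option 1 is lower by €3,916.80.

Option 1 by €3,917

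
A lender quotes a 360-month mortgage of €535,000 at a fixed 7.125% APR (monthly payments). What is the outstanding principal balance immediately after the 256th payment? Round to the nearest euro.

With monthly rate i = 7.125%/12 = 0.0059375, the balance after k of n payments is P · [(1+i)^n − (1+i)^k] / [(1+i)^n − 1].
(1+0.0059375)^360 = 8.42479635 and (1+0.0059375)^256 = 4.55172045, so the balance is 535,000 × (8.42479635 − 4.55172045) / (8.42479635 − 1) = €279,077.77.

€279,078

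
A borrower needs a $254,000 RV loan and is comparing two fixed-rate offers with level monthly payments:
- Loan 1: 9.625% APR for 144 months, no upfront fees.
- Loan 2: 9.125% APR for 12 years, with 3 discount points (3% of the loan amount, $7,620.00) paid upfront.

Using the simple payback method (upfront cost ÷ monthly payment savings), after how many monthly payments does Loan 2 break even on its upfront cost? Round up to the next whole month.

106 months

Loan 1: at 9.625% the monthly rate is 0.0080208, so the payment is 254,000 × 0.0080208 / (1 − 1.0080208^−144) = $2,980.73.
Loan 2: monthly rate = 9.125%/12 = 0.0076042; payment = 254,000 × 0.0076042 / (1 − (1+0.0076042)^−144) = $2,908.51.
Monthly savings = $2,980.73 − $2,908.51 = $72.22.
Break-even = $7,620.00 / $72.22 = 105.51 → 106 months.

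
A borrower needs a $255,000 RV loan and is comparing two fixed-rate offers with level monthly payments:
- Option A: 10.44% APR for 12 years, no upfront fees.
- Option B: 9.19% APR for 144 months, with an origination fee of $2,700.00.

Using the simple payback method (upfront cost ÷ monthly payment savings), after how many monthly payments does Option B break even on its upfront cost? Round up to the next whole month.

Option A: at 10.44% the monthly rate is 0.0087000, so the payment is 255,000 × 0.0087000 / (1 − 1.0087000^−144) = $3,112.62.
Option B: monthly rate = 9.19%/12 = 0.0076583; payment = 255,000 × 0.0076583 / (1 − (1+0.0076583)^−144) = $2,929.33.
Monthly savings = $3,112.62 − $2,929.33 = $183.29.
Break-even = $2,700.00 / $183.29 = 14.73 → 15 months.

15 months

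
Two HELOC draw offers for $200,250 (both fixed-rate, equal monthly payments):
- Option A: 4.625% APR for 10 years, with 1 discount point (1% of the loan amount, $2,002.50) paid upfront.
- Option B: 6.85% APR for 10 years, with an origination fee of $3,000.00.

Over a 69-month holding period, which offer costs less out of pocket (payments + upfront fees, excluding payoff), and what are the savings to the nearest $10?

Option A by $16,330

Option A: at 4.625% the monthly rate is 0.0038542, so the payment is 200,250 × 0.0038542 / (1 − 1.0038542^−120) = $2,087.45.
Option B: monthly rate = 6.85%/12 = 0.0057083; payment = 200,250 × 0.0057083 / (1 − (1+0.0057083)^−120) = $2,309.62.
Over 69 months: Option A costs 69 × $2,087.45 + $2,002.50 = $146,036.55; Option B costs 69 × $2,309.62 + $3,000.00 = $162,363.78.
Option A is cheaper by $162,363.78 − $146,036.55 = $16,327.23.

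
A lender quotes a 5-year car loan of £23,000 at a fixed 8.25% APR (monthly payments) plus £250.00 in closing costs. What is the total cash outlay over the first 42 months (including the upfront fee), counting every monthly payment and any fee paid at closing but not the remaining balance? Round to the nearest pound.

£19,953

Monthly rate = 8.25%/12 = 0.0068750; payment = 23,000 × 0.0068750 / (1 − (1+0.0068750)^−60) = £469.11.
Total outlay = 42 × £469.11 + £250.00 = £19,952.62.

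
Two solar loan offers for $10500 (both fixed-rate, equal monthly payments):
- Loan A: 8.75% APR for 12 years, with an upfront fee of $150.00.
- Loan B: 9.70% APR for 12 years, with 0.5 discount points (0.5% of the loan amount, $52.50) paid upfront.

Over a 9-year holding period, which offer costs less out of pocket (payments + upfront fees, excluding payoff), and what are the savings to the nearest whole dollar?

Loan A by $513

Loan A: monthly rate = 8.75%/12 = 0.0072917; payment = 10,500 × 0.0072917 / (1 − (1+0.0072917)^−144) = $118.02.
Loan B: monthly rate = 9.7%/12 = 0.0080833; payment = 10,500 × 0.0080833 / (1 − (1+0.0080833)^−144) = $123.67.
Over 108 months: Loan A costs 108 × $118.02 + $150.00 = $12,896.16; Loan B costs 108 × $123.67 + $52.50 = $13,408.86.
Loan A is cheaper by $13,408.86 − $12,896.16 = $512.70.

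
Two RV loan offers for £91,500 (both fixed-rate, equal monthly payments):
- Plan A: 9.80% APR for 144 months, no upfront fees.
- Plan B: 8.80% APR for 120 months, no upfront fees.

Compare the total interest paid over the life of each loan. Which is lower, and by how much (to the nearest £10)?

Plan B by £18,040

Plan A: monthly rate = 9.8%/12 = 0.0081667; payment = 91,500 × 0.0081667 / (1 − (1+0.0081667)^−144) = £1,082.95.
Total interest on Plan A = 144 × £1,082.95 − £91,500 = £64,444.80.
Plan B: monthly rate = 8.8%/12 = 0.0073333; payment = 91,500 × 0.0073333 / (1 − (1+0.0073333)^−120) = £1,149.20.
Total interest on Plan B = 120 × £1,149.20 − £91,500 = £46,404.00.
Plan B is lower by £18,040.80.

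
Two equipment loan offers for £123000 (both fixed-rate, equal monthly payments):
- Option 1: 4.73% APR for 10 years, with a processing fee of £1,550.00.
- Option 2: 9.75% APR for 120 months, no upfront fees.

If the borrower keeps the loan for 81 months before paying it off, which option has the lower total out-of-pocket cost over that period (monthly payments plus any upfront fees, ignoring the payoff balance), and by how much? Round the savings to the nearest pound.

Option 1 by £24,373

Option 1: at 4.73% the monthly rate is 0.0039417, so the payment is 123,000 × 0.0039417 / (1 − 1.0039417^−120) = £1,288.43.
Option 2: at 9.75% the monthly rate is 0.0081250, so the payment is 123,000 × 0.0081250 / (1 − 1.0081250^−120) = £1,608.47.
Over 81 months: Option 1 costs 81 × £1,288.43 + £1,550.00 = £105,912.83; Option 2 costs 81 × £1,608.47 = £130,286.07.
Option 1 is cheaper by £130,286.07 − £105,912.83 = £24,373.24.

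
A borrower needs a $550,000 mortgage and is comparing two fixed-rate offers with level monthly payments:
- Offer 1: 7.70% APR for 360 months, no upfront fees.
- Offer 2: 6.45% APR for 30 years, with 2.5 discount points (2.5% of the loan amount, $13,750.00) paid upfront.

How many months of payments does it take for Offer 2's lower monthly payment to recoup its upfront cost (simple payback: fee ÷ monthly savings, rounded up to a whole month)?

Offer 1: monthly rate = 7.7%/12 = 0.0064167; payment = 550,000 × 0.0064167 / (1 − (1+0.0064167)^−360) = $3,921.28.
Offer 2: at 6.45% the monthly rate is 0.0053750, so the payment is 550,000 × 0.0053750 / (1 − 1.0053750^−360) = $3,458.31.
Monthly savings = $3,921.28 − $3,458.31 = $462.97.
Break-even = $13,750.00 / $462.97 = 29.70 → 30 months.

30 months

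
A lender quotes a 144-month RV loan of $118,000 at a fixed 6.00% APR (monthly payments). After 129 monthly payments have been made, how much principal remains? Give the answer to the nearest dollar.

$16,601

With monthly rate i = 6%/12 = 0.0050000, the balance after k of n payments is P · [(1+i)^n − (1+i)^k] / [(1+i)^n − 1].
(1+0.0050000)^144 = 2.05075082 and (1+0.0050000)^129 = 1.90292629, so the balance is 118,000 × (2.05075082 − 1.90292629) / (2.05075082 − 1) = $16,600.79.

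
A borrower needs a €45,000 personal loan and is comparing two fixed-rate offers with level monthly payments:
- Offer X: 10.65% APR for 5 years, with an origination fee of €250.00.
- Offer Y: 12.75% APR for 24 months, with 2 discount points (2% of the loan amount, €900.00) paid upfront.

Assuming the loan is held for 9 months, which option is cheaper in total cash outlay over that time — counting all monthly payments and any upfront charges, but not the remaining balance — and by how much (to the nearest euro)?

Offer X by €11,122

Offer X: at 10.65% the monthly rate is 0.0088750, so the payment is 45,000 × 0.0088750 / (1 − 1.0088750^−60) = €970.57.
Offer Y: monthly rate = 12.75%/12 = 0.0106250; payment = 45,000 × 0.0106250 / (1 − (1+0.0106250)^−24) = €2,134.10.
Over 9 months: Offer X costs 9 × €970.57 + €250.00 = €8,985.13; Offer Y costs 9 × €2,134.10 + €900.00 = €20,106.90.
Offer X is cheaper by €20,106.90 − €8,985.13 = €11,121.77.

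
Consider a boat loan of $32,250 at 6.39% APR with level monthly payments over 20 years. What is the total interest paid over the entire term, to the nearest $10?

$24,960

At 6.39% the monthly rate is 0.0053250, so the payment is 32,250 × 0.0053250 / (1 − 1.0053250^−240) = $238.36.
Total paid = 240 × $238.36 = $57,206.40; interest = $57,206.40 − $32,250 = $24,956.40.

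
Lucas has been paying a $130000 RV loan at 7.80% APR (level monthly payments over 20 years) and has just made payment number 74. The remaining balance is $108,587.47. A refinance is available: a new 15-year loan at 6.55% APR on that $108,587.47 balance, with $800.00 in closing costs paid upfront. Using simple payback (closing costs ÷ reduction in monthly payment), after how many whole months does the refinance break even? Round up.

Current payment = 130,000 × 7.8%/12 / (1 − (1+0.0065000)^−240) = $1,071.25.
Refinanced payment = 108,587.47 × 0.0054583 / (1 − (1+0.0054583)^−180) = $948.90.
Monthly savings = $1,071.25 − $948.90 = $122.35.
Break-even = $800.00 / $122.35 = 6.54 → 7 months.

7 months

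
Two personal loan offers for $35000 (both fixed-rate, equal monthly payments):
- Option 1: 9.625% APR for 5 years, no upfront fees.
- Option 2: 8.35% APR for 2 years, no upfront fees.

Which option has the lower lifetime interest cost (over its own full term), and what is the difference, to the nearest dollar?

Option 2 by $6,107

Option 1: monthly rate = 9.625%/12 = 0.0080208; payment = 35,000 × 0.0080208 / (1 − (1+0.0080208)^−60) = $737.21.
Total interest on Option 1 = 60 × $737.21 − $35,000 = $9,232.60.
Option 2: monthly rate = 8.35%/12 = 0.0069583; payment = 35,000 × 0.0069583 / (1 − (1+0.0069583)^−24) = $1,588.55.
Total interest on Option 2 = 24 × $1,588.55 − $35,000 = $3,125.20.
Option 2 is lower by $6,107.40.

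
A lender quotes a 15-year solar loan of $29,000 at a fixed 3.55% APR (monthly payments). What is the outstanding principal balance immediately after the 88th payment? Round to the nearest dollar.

$16,734

With monthly rate i = 3.55%/12 = 0.0029583, the balance after k of n payments is P · [(1+i)^n − (1+i)^k] / [(1+i)^n − 1].
(1+0.0029583)^180 = 1.70184659 and (1+0.0029583)^88 = 1.29686396, so the balance is 29,000 × (1.70184659 − 1.29686396) / (1.70184659 − 1) = $16,733.71.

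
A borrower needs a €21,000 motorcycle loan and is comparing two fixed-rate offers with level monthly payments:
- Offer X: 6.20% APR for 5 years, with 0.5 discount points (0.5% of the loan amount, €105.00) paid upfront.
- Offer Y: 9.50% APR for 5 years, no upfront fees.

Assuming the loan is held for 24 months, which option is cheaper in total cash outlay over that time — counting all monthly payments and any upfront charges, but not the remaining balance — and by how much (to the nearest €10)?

Offer X by €690

Offer X: at 6.20% the monthly rate is 0.0051667, so the payment is 21,000 × 0.0051667 / (1 − 1.0051667^−60) = €407.94.
Offer Y: monthly rate = 9.5%/12 = 0.0079167; payment = 21,000 × 0.0079167 / (1 − (1+0.0079167)^−60) = €441.04.
Over 24 months: Offer X costs 24 × €407.94 + €105.00 = €9,895.56; Offer Y costs 24 × €441.04 = €10,584.96.
Offer X is cheaper by €10,584.96 − €9,895.56 = €689.40.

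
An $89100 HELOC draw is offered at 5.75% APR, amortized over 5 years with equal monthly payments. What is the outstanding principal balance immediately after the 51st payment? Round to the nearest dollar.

With monthly rate i = 5.75%/12 = 0.0047917, the balance after k of n payments is P · [(1+i)^n − (1+i)^k] / [(1+i)^n − 1].
(1+0.0047917)^60 = 1.33217559 and (1+0.0047917)^51 = 1.27607809, so the balance is 89,100 × (1.33217559 − 1.27607809) / (1.33217559 − 1) = $15,047.12.

$15,047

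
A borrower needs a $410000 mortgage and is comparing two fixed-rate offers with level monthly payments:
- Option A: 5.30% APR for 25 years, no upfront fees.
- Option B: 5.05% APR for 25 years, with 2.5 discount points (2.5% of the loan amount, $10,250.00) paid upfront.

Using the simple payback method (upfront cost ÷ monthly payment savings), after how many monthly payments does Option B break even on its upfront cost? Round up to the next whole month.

171 months

Option A: at 5.30% the monthly rate is 0.0044167, so the payment is 410,000 × 0.0044167 / (1 − 1.0044167^−300) = $2,469.02.
Option B: monthly rate = 5.05%/12 = 0.0042083; payment = 410,000 × 0.0042083 / (1 − (1+0.0042083)^−300) = $2,408.78.
Monthly savings = $2,469.02 − $2,408.78 = $60.24.
Break-even = $10,250.00 / $60.24 = 170.15 → 171 months.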